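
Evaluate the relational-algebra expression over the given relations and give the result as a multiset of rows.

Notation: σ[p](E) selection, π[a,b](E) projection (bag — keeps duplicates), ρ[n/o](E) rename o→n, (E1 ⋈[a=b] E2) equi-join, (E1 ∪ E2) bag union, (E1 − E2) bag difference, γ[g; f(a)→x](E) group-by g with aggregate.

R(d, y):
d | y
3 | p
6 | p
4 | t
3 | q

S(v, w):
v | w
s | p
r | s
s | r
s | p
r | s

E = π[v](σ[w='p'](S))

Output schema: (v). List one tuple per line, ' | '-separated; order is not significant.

Stepwise |·|:
  S → 5
  σ[w='p'](S) → 2
  π[v](σ[w='p'](S)) → 2

== RESULT ==
v
s
s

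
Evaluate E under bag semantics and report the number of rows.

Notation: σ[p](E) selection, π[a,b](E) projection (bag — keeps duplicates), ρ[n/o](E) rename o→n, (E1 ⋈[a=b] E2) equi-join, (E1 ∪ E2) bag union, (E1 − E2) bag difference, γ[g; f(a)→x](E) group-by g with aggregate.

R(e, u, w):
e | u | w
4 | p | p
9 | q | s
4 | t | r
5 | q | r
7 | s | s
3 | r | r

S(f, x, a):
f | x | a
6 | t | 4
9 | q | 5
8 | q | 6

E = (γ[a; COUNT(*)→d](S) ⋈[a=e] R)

Stepwise |·|:
  S → 3
  γ[a; COUNT(*)→d](S) → 3
  R → 6
  (γ[a; COUNT(*)→d](S) ⋈[a=e] R) → 3

|E| = 3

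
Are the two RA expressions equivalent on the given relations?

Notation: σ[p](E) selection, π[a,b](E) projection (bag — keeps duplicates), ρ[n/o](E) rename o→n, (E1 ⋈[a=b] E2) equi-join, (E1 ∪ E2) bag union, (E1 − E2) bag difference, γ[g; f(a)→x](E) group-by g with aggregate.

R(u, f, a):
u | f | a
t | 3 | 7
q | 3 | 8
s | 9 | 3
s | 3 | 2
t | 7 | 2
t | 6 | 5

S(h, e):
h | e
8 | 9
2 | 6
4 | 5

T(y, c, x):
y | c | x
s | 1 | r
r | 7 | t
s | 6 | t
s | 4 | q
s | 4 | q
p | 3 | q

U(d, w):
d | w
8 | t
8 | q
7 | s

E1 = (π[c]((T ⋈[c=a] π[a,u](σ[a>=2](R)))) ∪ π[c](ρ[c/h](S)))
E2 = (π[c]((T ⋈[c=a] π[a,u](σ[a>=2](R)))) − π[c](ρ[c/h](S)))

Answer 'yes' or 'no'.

E1 subexpression sizes:
  T → 6
  R → 6
  σ[a>=2](R) → 6
  π[a,u](σ[a>=2](R)) → 6
  (T ⋈[c=a] π[a,u](σ[a>=2](R))) → 2
  π[c]((T ⋈[c=a] π[a,u](σ[a>=2](R)))) → 2
  S → 3
  ρ[c/h](S) → 3
  π[c](ρ[c/h](S)) → 3
  (π[c]((T ⋈[c=a] π[a,u](σ[a>=2](R)))) ∪ π[c](ρ[c/h](S))) → 5
E2 subexpression sizes:
  T → 6
  R → 6
  σ[a>=2](R) → 6
  π[a,u](σ[a>=2](R)) → 6
  (T ⋈[c=a] π[a,u](σ[a>=2](R))) → 2
  π[c]((T ⋈[c=a] π[a,u](σ[a>=2](R)))) → 2
  S → 3
  ρ[c/h](S) → 3
  π[c](ρ[c/h](S)) → 3
  (π[c]((T ⋈[c=a] π[a,u](σ[a>=2](R)))) − π[c](ρ[c/h](S))) → 2

E1 result:
c
2
3
4
7
8
E2 result:
c
3
7
Witness: (2,) appears 1× in E1 but 0× in E2.

no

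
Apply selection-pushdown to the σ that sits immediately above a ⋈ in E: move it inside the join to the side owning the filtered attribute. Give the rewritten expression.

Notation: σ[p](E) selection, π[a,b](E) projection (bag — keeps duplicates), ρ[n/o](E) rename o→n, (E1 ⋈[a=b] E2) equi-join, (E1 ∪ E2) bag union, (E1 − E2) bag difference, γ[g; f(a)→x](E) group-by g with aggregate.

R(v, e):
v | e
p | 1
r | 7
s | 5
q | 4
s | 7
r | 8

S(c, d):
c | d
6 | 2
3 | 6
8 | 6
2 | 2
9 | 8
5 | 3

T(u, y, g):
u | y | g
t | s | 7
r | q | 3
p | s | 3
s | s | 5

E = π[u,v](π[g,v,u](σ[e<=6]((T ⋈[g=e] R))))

σ filters on e, owned by the right side.
E' = π[u,v](π[g,v,u]((T ⋈[g=e] σ[e<=6](R))))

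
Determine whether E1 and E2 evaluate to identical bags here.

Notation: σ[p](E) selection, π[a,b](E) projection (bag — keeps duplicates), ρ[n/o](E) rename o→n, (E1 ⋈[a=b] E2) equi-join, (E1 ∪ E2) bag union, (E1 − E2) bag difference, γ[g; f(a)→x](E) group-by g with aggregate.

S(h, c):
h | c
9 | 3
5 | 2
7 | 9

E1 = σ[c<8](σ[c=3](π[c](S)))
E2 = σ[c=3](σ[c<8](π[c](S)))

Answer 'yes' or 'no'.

E1 row counts bottom-up:
  S → 3
  π[c](S) → 3
  σ[c=3](π[c](S)) → 1
  σ[c<8](σ[c=3](π[c](S))) → 1
E2 row counts bottom-up:
  S → 3
  π[c](S) → 3
  σ[c<8](π[c](S)) → 2
  σ[c=3](σ[c<8](π[c](S))) → 1

E1 and E2 produce the same multiset:
c
3

yes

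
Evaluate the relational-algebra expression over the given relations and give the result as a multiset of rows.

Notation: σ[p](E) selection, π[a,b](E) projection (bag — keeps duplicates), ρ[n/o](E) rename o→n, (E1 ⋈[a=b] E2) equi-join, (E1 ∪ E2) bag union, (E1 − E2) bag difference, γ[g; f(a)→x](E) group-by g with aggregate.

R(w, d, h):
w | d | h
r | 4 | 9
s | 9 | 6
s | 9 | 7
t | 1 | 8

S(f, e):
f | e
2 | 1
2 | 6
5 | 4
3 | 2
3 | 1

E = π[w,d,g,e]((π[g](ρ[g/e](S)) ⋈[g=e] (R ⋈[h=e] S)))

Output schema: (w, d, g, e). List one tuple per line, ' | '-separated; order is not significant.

Per-node cardinality:
  S → 5
  ρ[g/e](S) → 5
  π[g](ρ[g/e](S)) → 5
  R → 4
  S → 5
  (R ⋈[h=e] S) → 1
  (π[g](ρ[g/e](S)) ⋈[g=e] (R ⋈[h=e] S)) → 1
  π[w,d,g,e]((π[g](ρ[g/e](S)) ⋈[g=e] (R ⋈[h=e] S))) → 1

== RESULT ==
w | d | g | e
s | 9 | 6 | 6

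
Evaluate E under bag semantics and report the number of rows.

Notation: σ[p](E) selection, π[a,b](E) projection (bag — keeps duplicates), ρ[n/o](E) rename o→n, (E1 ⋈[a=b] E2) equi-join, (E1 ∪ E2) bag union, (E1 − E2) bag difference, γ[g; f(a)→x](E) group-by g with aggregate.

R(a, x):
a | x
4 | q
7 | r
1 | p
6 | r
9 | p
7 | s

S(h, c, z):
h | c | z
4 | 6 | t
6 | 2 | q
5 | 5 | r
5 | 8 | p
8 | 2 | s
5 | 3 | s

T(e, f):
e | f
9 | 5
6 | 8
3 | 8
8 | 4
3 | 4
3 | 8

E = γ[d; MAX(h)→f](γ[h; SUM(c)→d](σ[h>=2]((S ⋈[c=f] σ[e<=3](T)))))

Stepwise |·|:
  S → 6
  T → 6
  σ[e<=3](T) → 3
  (S ⋈[c=f] σ[e<=3](T)) → 2
  σ[h>=2]((S ⋈[c=f] σ[e<=3](T))) → 2
  γ[h; SUM(c)→d](σ[h>=2]((S ⋈[c=f] σ[e<=3](T)))) → 1
  γ[d; MAX(h)→f](γ[h; SUM(c)→d](σ[h>=2]((S ⋈[c=f] σ[e<=3](T))))) → 1

|E| = 1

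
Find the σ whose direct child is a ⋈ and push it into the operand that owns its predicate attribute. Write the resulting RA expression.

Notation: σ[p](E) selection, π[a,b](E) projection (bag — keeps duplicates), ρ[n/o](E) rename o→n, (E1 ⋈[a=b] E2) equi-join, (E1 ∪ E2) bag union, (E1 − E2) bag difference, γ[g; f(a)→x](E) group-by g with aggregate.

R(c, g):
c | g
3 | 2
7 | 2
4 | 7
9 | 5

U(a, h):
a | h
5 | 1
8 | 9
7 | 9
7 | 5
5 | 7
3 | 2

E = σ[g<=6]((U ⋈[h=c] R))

σ filters on g, owned by the right side.
E' = (U ⋈[h=c] σ[g<=6](R))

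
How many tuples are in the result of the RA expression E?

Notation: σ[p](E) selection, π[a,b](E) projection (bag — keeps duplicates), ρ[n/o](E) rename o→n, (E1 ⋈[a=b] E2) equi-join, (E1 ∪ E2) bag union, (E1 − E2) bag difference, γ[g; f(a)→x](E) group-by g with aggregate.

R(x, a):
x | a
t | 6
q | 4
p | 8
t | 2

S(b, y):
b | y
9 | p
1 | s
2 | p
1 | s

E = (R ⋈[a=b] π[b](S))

Per-node cardinality:
  R → 4
  S → 4
  π[b](S) → 4
  (R ⋈[a=b] π[b](S)) → 1

|E| = 1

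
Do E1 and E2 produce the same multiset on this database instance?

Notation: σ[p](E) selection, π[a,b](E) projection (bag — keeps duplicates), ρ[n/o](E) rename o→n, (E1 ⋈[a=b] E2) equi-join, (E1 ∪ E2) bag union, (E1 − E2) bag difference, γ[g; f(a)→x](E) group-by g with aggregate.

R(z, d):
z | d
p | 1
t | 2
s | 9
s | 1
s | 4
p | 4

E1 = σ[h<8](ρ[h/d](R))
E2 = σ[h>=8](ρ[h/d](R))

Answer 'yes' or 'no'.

E1 stepwise |·|:
  R → 6
  ρ[h/d](R) → 6
  σ[h<8](ρ[h/d](R)) → 5
E2 stepwise |·|:
  R → 6
  ρ[h/d](R) → 6
  σ[h>=8](ρ[h/d](R)) → 1

E1 result:
z | h
p | 1
p | 4
s | 1
s | 4
t | 2
E2 result:
z | h
s | 9
Witness: ('s', 9) appears 0× in E1 but 1× in E2.

no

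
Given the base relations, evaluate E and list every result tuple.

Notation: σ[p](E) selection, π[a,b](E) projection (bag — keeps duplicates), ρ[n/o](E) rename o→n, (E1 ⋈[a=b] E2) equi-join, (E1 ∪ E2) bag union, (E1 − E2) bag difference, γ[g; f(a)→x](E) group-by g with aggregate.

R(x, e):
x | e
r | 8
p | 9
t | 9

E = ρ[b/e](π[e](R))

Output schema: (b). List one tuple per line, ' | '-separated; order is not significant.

Stepwise |·|:
  R → 3
  π[e](R) → 3
  ρ[b/e](π[e](R)) → 3

== RESULT ==
b
8
9
9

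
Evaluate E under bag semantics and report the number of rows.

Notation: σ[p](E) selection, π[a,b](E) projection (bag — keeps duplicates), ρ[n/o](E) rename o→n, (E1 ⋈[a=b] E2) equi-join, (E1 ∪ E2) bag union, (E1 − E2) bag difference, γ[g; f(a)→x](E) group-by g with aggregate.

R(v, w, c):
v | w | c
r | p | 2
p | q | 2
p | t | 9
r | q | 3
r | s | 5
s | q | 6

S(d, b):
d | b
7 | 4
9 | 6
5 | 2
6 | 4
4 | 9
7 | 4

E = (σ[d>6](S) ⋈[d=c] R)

Row counts bottom-up:
  S → 6
  σ[d>6](S) → 3
  R → 6
  (σ[d>6](S) ⋈[d=c] R) → 1

|E| = 1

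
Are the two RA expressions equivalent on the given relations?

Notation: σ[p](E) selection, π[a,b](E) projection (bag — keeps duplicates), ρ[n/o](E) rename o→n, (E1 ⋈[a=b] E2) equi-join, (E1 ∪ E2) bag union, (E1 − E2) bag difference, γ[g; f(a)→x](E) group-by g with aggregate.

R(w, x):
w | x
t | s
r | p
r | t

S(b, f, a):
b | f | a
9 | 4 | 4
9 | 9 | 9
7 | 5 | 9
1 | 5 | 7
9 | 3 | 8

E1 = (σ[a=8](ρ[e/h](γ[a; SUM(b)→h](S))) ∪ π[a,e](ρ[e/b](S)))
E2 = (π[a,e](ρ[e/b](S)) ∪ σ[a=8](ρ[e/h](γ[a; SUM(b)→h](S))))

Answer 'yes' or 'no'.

E1 subexpression sizes:
  S → 5
  γ[a; SUM(b)→h](S) → 4
  ρ[e/h](γ[a; SUM(b)→h](S)) → 4
  σ[a=8](ρ[e/h](γ[a; SUM(b)→h](S))) → 1
  S → 5
  ρ[e/b](S) → 5
  π[a,e](ρ[e/b](S)) → 5
  (σ[a=8](ρ[e/h](γ[a; SUM(b)→h](S))) ∪ π[a,e](ρ[e/b](S))) → 6
E2 subexpression sizes:
  S → 5
  ρ[e/b](S) → 5
  π[a,e](ρ[e/b](S)) → 5
  S → 5
  γ[a; SUM(b)→h](S) → 4
  ρ[e/h](γ[a; SUM(b)→h](S)) → 4
  σ[a=8](ρ[e/h](γ[a; SUM(b)→h](S))) → 1
  (π[a,e](ρ[e/b](S)) ∪ σ[a=8](ρ[e/h](γ[a; SUM(b)→h](S)))) → 6

E1 and E2 produce the same multiset:
a | e
4 | 9
7 | 1
8 | 9
8 | 9
9 | 7
9 | 9

yes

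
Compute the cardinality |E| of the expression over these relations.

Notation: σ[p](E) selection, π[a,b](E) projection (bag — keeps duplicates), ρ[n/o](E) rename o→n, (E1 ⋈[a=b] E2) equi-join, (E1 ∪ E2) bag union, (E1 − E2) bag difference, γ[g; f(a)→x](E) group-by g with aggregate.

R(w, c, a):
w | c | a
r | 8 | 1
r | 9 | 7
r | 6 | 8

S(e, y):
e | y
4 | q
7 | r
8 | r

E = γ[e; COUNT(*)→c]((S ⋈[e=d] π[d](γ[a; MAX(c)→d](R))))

Subexpression sizes:
  S → 3
  R → 3
  γ[a; MAX(c)→d](R) → 3
  π[d](γ[a; MAX(c)→d](R)) → 3
  (S ⋈[e=d] π[d](γ[a; MAX(c)→d](R))) → 1
  γ[e; COUNT(*)→c]((S ⋈[e=d] π[d](γ[a; MAX(c)→d](R)))) → 1

|E| = 1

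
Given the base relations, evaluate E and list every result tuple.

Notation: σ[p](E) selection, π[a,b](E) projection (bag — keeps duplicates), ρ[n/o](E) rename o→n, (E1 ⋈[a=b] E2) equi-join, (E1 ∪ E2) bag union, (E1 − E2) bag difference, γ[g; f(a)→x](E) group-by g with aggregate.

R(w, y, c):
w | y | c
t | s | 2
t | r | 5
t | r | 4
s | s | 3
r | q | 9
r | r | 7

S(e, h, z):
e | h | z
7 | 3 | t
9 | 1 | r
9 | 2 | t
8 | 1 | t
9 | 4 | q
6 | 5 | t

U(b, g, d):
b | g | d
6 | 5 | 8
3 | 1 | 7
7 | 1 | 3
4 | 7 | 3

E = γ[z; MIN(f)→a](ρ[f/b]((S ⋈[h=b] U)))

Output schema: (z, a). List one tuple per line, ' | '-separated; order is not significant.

Subexpression sizes:
  S → 6
  U → 4
  (S ⋈[h=b] U) → 2
  ρ[f/b]((S ⋈[h=b] U)) → 2
  γ[z; MIN(f)→a](ρ[f/b]((S ⋈[h=b] U))) → 2

== RESULT ==
z | a
q | 4
t | 3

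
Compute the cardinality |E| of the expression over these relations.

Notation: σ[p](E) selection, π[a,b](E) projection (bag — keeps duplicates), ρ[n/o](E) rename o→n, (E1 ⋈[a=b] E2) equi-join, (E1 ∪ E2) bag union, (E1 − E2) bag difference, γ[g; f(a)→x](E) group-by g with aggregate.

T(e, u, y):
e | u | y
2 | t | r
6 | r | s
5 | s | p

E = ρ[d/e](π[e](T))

Stepwise |·|:
  T → 3
  π[e](T) → 3
  ρ[d/e](π[e](T)) → 3

|E| = 3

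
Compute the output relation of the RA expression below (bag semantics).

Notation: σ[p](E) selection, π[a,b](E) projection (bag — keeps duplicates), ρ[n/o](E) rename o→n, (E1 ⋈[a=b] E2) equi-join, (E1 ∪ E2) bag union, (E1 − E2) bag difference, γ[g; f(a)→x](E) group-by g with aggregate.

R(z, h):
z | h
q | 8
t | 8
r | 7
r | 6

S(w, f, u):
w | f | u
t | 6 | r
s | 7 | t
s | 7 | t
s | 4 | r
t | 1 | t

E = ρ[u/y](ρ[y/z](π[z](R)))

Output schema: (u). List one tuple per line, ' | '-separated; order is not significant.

Row counts bottom-up:
  R → 4
  π[z](R) → 4
  ρ[y/z](π[z](R)) → 4
  ρ[u/y](ρ[y/z](π[z](R))) → 4

== RESULT ==
u
q
r
r
t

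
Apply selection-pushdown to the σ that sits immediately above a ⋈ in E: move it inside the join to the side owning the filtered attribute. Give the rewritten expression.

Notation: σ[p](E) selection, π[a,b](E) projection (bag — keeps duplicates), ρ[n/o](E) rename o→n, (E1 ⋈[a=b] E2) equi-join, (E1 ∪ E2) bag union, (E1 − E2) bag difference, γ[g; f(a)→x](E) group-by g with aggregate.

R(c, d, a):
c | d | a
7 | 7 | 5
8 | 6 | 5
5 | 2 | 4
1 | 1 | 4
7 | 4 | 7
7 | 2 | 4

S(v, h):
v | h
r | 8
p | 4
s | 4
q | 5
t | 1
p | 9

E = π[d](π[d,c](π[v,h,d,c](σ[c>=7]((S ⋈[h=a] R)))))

σ filters on c, owned by the right side.
E' = π[d](π[d,c](π[v,h,d,c]((S ⋈[h=a] σ[c>=7](R)))))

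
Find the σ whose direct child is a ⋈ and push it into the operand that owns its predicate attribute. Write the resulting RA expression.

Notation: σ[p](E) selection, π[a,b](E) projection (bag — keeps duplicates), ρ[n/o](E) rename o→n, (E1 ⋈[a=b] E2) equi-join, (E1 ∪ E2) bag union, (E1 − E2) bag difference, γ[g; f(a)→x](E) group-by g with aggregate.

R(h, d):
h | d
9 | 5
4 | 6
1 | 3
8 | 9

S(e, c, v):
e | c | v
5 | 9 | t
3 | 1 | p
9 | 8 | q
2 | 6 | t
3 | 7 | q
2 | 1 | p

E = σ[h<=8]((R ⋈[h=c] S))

σ filters on h, owned by the left side.
E' = (σ[h<=8](R) ⋈[h=c] S)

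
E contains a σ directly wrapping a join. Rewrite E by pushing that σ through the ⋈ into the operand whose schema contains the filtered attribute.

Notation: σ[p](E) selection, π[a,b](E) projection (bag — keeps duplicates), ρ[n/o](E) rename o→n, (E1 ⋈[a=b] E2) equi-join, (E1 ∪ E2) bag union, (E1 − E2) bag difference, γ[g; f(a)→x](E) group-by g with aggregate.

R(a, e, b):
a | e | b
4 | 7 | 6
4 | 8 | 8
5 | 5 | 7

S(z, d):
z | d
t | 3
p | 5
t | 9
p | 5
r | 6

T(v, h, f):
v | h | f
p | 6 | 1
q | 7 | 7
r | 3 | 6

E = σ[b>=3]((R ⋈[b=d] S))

σ filters on b, owned by the left side.
E' = (σ[b>=3](R) ⋈[b=d] S)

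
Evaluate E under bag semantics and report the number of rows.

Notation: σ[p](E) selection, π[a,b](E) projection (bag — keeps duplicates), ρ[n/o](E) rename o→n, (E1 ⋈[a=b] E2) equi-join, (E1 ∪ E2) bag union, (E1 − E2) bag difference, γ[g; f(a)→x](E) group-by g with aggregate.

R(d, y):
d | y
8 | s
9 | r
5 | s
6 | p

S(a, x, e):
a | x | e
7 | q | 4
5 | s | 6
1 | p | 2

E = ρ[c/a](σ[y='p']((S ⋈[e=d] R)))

Per-node cardinality:
  S → 3
  R → 4
  (S ⋈[e=d] R) → 1
  σ[y='p']((S ⋈[e=d] R)) → 1
  ρ[c/a](σ[y='p']((S ⋈[e=d] R))) → 1

|E| = 1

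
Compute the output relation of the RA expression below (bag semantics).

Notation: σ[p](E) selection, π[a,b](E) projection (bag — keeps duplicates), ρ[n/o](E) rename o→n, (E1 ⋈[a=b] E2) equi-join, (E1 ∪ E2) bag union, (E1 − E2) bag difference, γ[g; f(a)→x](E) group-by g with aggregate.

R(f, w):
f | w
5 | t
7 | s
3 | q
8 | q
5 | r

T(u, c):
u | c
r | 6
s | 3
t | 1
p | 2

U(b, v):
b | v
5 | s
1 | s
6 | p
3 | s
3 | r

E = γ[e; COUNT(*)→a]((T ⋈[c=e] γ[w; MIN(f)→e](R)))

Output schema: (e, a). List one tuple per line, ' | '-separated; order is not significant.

Subexpression sizes:
  T → 4
  R → 5
  γ[w; MIN(f)→e](R) → 4
  (T ⋈[c=e] γ[w; MIN(f)→e](R)) → 1
  γ[e; COUNT(*)→a]((T ⋈[c=e] γ[w; MIN(f)→e](R))) → 1

== RESULT ==
e | a
3 | 1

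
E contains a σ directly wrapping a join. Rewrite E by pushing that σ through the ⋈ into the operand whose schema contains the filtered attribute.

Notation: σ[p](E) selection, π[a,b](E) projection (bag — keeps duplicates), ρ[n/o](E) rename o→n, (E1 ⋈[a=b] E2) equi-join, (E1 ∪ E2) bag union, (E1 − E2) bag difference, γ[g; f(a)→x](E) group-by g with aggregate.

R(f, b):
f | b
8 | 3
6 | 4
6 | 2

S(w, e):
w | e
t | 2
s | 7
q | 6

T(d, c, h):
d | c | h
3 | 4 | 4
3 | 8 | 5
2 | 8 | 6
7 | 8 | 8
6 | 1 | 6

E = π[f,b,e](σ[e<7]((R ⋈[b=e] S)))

σ filters on e, owned by the right side.
E' = π[f,b,e]((R ⋈[b=e] σ[e<7](S)))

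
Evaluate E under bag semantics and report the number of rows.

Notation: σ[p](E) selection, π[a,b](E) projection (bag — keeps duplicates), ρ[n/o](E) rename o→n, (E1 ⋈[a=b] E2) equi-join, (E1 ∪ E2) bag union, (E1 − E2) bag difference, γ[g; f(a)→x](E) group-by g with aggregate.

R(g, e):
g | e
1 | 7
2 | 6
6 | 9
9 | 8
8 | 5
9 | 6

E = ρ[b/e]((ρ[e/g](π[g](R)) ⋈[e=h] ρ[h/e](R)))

Stepwise |·|:
  R → 6
  π[g](R) → 6
  ρ[e/g](π[g](R)) → 6
  R → 6
  ρ[h/e](R) → 6
  (ρ[e/g](π[g](R)) ⋈[e=h] ρ[h/e](R)) → 5
  ρ[b/e]((ρ[e/g](π[g](R)) ⋈[e=h] ρ[h/e](R))) → 5

|E| = 5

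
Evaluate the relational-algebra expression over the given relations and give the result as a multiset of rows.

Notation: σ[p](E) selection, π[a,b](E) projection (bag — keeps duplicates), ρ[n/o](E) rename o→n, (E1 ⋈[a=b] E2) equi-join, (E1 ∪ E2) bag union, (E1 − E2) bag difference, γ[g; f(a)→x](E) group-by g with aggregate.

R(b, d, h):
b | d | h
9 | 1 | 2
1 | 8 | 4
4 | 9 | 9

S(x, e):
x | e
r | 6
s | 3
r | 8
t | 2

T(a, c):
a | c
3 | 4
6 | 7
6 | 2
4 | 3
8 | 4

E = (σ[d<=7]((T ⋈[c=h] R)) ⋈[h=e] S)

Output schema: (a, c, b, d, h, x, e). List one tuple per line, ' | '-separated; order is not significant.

Subexpression sizes:
  T → 5
  R → 3
  (T ⋈[c=h] R) → 3
  σ[d<=7]((T ⋈[c=h] R)) → 1
  S → 4
  (σ[d<=7]((T ⋈[c=h] R)) ⋈[h=e] S) → 1

== RESULT ==
a | c | b | d | h | x | e
6 | 2 | 9 | 1 | 2 | t | 2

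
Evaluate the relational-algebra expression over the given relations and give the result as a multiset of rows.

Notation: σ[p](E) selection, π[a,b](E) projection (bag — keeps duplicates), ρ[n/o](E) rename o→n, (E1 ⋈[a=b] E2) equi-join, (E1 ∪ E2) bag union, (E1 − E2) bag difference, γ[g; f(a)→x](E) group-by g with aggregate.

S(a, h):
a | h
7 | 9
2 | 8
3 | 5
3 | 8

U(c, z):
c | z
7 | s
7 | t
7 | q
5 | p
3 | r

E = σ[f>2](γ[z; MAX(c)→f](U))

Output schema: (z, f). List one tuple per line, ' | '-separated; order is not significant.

Per-node cardinality:
  U → 5
  γ[z; MAX(c)→f](U) → 5
  σ[f>2](γ[z; MAX(c)→f](U)) → 5

== RESULT ==
z | f
p | 5
q | 7
r | 3
s | 7
t | 7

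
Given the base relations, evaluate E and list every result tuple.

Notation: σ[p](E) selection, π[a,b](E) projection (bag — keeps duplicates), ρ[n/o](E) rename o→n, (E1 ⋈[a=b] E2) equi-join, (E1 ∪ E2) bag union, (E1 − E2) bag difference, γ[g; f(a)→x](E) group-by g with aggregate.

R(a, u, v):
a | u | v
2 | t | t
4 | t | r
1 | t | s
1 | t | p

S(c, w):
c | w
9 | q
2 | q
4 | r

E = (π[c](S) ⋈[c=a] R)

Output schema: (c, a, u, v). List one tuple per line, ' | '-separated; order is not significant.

Row counts bottom-up:
  S → 3
  π[c](S) → 3
  R → 4
  (π[c](S) ⋈[c=a] R) → 2

== RESULT ==
c | a | u | v
2 | 2 | t | t
4 | 4 | t | r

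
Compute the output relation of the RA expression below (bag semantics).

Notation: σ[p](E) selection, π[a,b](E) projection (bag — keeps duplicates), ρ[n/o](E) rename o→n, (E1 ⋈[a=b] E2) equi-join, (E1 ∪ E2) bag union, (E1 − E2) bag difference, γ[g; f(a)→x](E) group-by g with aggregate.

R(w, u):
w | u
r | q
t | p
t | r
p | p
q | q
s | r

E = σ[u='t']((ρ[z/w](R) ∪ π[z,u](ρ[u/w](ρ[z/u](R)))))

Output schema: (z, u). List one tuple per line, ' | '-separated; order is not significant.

Per-node cardinality:
  R → 6
  ρ[z/w](R) → 6
  R → 6
  ρ[z/u](R) → 6
  ρ[u/w](ρ[z/u](R)) → 6
  π[z,u](ρ[u/w](ρ[z/u](R))) → 6
  (ρ[z/w](R) ∪ π[z,u](ρ[u/w](ρ[z/u](R)))) → 12
  σ[u='t']((ρ[z/w](R) ∪ π[z,u](ρ[u/w](ρ[z/u](R))))) → 2

== RESULT ==
z | u
p | t
r | t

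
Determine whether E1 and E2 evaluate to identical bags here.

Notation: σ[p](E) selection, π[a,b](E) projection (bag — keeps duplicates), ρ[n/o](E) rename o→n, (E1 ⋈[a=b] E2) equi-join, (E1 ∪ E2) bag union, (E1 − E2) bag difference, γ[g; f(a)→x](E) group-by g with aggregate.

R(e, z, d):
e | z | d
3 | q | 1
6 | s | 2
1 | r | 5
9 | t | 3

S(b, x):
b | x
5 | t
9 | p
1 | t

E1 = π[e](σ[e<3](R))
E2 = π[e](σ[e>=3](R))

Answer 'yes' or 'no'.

E1 stepwise |·|:
  R → 4
  σ[e<3](R) → 1
  π[e](σ[e<3](R)) → 1
E2 stepwise |·|:
  R → 4
  σ[e>=3](R) → 3
  π[e](σ[e>=3](R)) → 3

E1 result:
e
1
E2 result:
e
3
6
9
Witness: (6,) appears 0× in E1 but 1× in E2.

no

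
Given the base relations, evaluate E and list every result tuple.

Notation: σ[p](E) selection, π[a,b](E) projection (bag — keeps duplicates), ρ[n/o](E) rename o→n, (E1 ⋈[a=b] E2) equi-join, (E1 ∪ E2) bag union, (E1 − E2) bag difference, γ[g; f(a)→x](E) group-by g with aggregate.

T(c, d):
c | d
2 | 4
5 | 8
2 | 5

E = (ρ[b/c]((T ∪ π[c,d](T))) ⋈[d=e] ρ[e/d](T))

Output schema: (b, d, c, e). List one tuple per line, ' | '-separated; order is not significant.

Row counts bottom-up:
  T → 3
  T → 3
  π[c,d](T) → 3
  (T ∪ π[c,d](T)) → 6
  ρ[b/c]((T ∪ π[c,d](T))) → 6
  T → 3
  ρ[e/d](T) → 3
  (ρ[b/c]((T ∪ π[c,d](T))) ⋈[d=e] ρ[e/d](T)) → 6

== RESULT ==
b | d | c | e
2 | 4 | 2 | 4
2 | 4 | 2 | 4
2 | 5 | 2 | 5
2 | 5 | 2 | 5
5 | 8 | 5 | 8
5 | 8 | 5 | 8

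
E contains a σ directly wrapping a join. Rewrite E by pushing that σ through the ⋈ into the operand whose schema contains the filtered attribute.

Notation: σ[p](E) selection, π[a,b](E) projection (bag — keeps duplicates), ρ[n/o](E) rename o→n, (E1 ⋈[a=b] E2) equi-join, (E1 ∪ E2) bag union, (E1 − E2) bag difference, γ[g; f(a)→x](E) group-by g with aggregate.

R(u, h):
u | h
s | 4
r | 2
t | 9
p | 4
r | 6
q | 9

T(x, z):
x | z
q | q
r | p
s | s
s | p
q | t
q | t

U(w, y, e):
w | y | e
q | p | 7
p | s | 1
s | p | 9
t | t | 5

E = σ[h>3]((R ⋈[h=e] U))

σ filters on h, owned by the left side.
E' = (σ[h>3](R) ⋈[h=e] U)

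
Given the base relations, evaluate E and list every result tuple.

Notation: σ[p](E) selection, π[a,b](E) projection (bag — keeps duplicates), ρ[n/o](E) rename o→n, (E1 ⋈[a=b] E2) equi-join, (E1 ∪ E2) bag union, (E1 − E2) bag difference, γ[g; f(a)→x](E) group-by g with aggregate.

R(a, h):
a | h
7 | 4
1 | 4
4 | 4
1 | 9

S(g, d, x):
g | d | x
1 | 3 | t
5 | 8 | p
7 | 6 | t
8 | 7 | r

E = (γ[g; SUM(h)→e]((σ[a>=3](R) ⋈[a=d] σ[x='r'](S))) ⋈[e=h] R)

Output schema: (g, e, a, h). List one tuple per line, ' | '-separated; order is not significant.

Row counts bottom-up:
  R → 4
  σ[a>=3](R) → 2
  S → 4
  σ[x='r'](S) → 1
  (σ[a>=3](R) ⋈[a=d] σ[x='r'](S)) → 1
  γ[g; SUM(h)→e]((σ[a>=3](R) ⋈[a=d] σ[x='r'](S))) → 1
  R → 4
  (γ[g; SUM(h)→e]((σ[a>=3](R) ⋈[a=d] σ[x='r'](S))) ⋈[e=h] R) → 3

== RESULT ==
g | e | a | h
8 | 4 | 1 | 4
8 | 4 | 4 | 4
8 | 4 | 7 | 4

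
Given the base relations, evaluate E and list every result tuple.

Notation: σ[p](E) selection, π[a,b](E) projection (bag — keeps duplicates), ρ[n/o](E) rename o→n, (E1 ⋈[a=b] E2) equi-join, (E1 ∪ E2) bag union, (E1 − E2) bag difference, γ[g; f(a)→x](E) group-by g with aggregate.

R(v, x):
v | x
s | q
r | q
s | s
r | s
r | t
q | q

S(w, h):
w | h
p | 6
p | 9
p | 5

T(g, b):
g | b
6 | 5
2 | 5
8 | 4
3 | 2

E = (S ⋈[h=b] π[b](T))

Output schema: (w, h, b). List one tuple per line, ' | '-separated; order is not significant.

Stepwise |·|:
  S → 3
  T → 4
  π[b](T) → 4
  (S ⋈[h=b] π[b](T)) → 2

== RESULT ==
w | h | b
p | 5 | 5
p | 5 | 5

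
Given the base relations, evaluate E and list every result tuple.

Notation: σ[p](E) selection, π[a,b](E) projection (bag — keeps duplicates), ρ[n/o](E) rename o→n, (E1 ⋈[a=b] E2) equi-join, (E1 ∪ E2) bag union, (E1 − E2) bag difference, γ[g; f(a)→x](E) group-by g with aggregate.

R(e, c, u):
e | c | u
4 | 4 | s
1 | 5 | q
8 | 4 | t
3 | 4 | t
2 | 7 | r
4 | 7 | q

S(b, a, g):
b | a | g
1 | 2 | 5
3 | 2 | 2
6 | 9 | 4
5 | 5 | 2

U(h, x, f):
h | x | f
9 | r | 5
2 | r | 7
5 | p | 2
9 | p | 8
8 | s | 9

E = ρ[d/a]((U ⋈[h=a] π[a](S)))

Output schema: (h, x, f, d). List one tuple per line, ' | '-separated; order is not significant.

Stepwise |·|:
  U → 5
  S → 4
  π[a](S) → 4
  (U ⋈[h=a] π[a](S)) → 5
  ρ[d/a]((U ⋈[h=a] π[a](S))) → 5

== RESULT ==
h | x | f | d
2 | r | 7 | 2
2 | r | 7 | 2
5 | p | 2 | 5
9 | p | 8 | 9
9 | r | 5 | 9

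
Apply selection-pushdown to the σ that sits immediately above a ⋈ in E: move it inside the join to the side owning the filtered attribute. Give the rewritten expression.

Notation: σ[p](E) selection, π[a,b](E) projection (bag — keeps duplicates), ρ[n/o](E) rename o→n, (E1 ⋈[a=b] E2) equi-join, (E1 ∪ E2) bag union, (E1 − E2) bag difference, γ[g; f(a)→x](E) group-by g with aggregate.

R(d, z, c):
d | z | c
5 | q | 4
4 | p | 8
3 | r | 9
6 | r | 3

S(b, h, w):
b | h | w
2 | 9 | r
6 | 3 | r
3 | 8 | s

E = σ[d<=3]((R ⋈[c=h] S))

σ filters on d, owned by the left side.
E' = (σ[d<=3](R) ⋈[c=h] S)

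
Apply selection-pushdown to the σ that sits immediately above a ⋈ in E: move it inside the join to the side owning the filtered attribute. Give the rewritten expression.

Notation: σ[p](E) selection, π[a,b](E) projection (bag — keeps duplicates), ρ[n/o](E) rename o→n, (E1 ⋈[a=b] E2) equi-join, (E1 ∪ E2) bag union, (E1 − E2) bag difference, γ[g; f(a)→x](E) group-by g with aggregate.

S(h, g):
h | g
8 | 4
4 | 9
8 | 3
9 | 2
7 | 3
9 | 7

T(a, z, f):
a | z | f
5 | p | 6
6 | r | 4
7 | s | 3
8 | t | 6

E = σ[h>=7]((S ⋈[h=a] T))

σ filters on h, owned by the left side.
E' = (σ[h>=7](S) ⋈[h=a] T)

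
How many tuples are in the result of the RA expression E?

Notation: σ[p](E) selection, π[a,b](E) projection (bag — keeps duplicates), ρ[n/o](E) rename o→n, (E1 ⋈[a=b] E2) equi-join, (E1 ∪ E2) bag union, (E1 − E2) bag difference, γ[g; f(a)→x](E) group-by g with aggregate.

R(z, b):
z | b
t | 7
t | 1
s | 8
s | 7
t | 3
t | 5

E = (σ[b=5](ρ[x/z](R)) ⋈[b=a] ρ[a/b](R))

Per-node cardinality:
  R → 6
  ρ[x/z](R) → 6
  σ[b=5](ρ[x/z](R)) → 1
  R → 6
  ρ[a/b](R) → 6
  (σ[b=5](ρ[x/z](R)) ⋈[b=a] ρ[a/b](R)) → 1

|E| = 1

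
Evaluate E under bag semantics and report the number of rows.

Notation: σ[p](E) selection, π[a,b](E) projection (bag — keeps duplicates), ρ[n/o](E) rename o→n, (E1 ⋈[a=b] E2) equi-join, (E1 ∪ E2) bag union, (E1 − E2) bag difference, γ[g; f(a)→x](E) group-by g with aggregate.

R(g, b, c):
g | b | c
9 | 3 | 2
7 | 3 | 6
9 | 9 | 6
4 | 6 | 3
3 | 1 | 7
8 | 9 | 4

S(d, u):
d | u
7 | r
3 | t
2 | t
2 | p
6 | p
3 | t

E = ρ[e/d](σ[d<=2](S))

Per-node cardinality:
  S → 6
  σ[d<=2](S) → 2
  ρ[e/d](σ[d<=2](S)) → 2

|E| = 2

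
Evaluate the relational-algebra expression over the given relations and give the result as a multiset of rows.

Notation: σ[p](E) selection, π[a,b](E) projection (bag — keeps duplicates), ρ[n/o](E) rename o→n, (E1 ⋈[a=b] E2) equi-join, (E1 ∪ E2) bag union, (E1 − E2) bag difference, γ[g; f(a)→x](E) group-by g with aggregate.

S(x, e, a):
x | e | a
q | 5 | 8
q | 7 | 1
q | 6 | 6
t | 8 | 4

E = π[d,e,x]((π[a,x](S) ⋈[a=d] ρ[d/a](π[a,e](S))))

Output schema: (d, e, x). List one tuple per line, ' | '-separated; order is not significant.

Stepwise |·|:
  S → 4
  π[a,x](S) → 4
  S → 4
  π[a,e](S) → 4
  ρ[d/a](π[a,e](S)) → 4
  (π[a,x](S) ⋈[a=d] ρ[d/a](π[a,e](S))) → 4
  π[d,e,x]((π[a,x](S) ⋈[a=d] ρ[d/a](π[a,e](S)))) → 4

== RESULT ==
d | e | x
1 | 7 | q
4 | 8 | t
6 | 6 | q
8 | 5 | q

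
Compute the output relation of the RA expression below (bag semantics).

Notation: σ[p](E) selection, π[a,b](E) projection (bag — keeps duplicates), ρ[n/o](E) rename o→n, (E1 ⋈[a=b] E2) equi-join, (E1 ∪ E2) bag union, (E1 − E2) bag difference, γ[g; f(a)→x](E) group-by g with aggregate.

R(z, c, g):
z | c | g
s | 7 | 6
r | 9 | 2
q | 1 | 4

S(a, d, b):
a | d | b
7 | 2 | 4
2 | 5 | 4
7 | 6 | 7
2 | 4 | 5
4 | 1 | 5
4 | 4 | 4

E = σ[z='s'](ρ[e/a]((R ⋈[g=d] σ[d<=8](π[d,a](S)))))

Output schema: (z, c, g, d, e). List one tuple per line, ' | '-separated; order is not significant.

Stepwise |·|:
  R → 3
  S → 6
  π[d,a](S) → 6
  σ[d<=8](π[d,a](S)) → 6
  (R ⋈[g=d] σ[d<=8](π[d,a](S))) → 4
  ρ[e/a]((R ⋈[g=d] σ[d<=8](π[d,a](S)))) → 4
  σ[z='s'](ρ[e/a]((R ⋈[g=d] σ[d<=8](π[d,a](S))))) → 1

== RESULT ==
z | c | g | d | e
s | 7 | 6 | 6 | 7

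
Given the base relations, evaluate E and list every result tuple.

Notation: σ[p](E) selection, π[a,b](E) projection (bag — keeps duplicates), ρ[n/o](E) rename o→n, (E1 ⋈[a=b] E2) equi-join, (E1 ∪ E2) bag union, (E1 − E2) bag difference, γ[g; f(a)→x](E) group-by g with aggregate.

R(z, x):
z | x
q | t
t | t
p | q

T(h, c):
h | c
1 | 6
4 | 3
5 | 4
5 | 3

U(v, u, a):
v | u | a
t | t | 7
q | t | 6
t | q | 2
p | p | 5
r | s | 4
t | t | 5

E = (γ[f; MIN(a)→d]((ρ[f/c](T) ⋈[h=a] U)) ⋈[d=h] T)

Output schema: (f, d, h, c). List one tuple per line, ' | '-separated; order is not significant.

Stepwise |·|:
  T → 4
  ρ[f/c](T) → 4
  U → 6
  (ρ[f/c](T) ⋈[h=a] U) → 5
  γ[f; MIN(a)→d]((ρ[f/c](T) ⋈[h=a] U)) → 2
  T → 4
  (γ[f; MIN(a)→d]((ρ[f/c](T) ⋈[h=a] U)) ⋈[d=h] T) → 3

== RESULT ==
f | d | h | c
3 | 4 | 4 | 3
4 | 5 | 5 | 3
4 | 5 | 5 | 4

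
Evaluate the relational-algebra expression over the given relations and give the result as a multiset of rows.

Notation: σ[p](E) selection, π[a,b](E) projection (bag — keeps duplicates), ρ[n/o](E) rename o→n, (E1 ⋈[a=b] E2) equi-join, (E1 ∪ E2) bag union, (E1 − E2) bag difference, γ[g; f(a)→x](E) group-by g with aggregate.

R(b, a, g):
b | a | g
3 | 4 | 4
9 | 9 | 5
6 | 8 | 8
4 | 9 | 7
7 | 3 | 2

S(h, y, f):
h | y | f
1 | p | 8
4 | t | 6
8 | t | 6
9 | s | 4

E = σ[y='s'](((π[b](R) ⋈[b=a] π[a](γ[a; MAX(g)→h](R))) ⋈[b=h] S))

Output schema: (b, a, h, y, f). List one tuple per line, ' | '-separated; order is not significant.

Per-node cardinality:
  R → 5
  π[b](R) → 5
  R → 5
  γ[a; MAX(g)→h](R) → 4
  π[a](γ[a; MAX(g)→h](R)) → 4
  (π[b](R) ⋈[b=a] π[a](γ[a; MAX(g)→h](R))) → 3
  S → 4
  ((π[b](R) ⋈[b=a] π[a](γ[a; MAX(g)→h](R))) ⋈[b=h] S) → 2
  σ[y='s'](((π[b](R) ⋈[b=a] π[a](γ[a; MAX(g)→h](R))) ⋈[b=h] S)) → 1

== RESULT ==
b | a | h | y | f
9 | 9 | 9 | s | 4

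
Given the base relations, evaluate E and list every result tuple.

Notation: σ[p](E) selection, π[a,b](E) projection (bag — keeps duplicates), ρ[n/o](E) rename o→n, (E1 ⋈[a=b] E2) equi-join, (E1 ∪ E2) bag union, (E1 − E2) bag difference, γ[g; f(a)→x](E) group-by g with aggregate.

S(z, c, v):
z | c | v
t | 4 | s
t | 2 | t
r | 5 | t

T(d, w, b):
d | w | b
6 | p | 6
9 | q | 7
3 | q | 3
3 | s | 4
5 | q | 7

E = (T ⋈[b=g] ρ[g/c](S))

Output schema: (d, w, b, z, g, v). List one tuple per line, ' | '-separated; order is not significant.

Stepwise |·|:
  T → 5
  S → 3
  ρ[g/c](S) → 3
  (T ⋈[b=g] ρ[g/c](S)) → 1

== RESULT ==
d | w | b | z | g | v
3 | s | 4 | t | 4 | s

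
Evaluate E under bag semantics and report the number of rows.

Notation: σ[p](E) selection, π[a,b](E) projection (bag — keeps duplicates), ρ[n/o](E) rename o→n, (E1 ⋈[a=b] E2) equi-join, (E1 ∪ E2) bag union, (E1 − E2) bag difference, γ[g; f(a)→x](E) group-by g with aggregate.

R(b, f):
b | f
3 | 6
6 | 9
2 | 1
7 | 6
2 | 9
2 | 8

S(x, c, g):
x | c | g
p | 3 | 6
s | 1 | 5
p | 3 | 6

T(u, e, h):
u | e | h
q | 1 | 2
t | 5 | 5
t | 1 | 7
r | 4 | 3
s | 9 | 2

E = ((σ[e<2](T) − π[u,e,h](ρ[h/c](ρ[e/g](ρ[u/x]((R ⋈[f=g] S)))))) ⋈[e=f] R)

Subexpression sizes:
  T → 5
  σ[e<2](T) → 2
  R → 6
  S → 3
  (R ⋈[f=g] S) → 4
  ρ[u/x]((R ⋈[f=g] S)) → 4
  ρ[e/g](ρ[u/x]((R ⋈[f=g] S))) → 4
  ρ[h/c](ρ[e/g](ρ[u/x]((R ⋈[f=g] S)))) → 4
  π[u,e,h](ρ[h/c](ρ[e/g](ρ[u/x]((R ⋈[f=g] S))))) → 4
  (σ[e<2](T) − π[u,e,h](ρ[h/c](ρ[e/g](ρ[u/x]((R ⋈[f=g] S)))))) → 2
  R → 6
  ((σ[e<2](T) − π[u,e,h](ρ[h/c](ρ[e/g](ρ[u/x]((R ⋈[f=g] S)))))) ⋈[e=f] R) → 2

|E| = 2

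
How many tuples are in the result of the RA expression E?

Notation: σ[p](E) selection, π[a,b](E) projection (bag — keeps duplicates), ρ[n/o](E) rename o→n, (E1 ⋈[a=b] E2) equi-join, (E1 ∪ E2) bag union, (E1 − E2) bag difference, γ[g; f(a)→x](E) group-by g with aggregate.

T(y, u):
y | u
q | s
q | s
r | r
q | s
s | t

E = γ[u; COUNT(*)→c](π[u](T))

Subexpression sizes:
  T → 5
  π[u](T) → 5
  γ[u; COUNT(*)→c](π[u](T)) → 3

|E| = 3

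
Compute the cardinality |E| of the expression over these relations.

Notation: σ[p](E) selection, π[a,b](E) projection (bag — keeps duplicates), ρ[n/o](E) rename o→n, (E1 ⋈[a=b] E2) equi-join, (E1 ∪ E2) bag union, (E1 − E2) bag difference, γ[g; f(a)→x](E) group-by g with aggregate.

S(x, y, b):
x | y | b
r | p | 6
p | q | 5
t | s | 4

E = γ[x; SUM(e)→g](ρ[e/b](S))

Stepwise |·|:
  S → 3
  ρ[e/b](S) → 3
  γ[x; SUM(e)→g](ρ[e/b](S)) → 3

|E| = 3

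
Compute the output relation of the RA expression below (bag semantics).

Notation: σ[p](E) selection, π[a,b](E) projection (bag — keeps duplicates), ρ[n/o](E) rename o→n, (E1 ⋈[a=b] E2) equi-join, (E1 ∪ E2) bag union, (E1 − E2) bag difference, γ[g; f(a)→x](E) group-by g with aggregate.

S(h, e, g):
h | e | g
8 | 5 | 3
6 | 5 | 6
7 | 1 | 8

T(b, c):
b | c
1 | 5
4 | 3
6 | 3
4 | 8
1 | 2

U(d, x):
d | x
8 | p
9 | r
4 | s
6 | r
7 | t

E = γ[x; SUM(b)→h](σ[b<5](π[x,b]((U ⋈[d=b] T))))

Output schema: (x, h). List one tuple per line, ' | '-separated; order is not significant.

Row counts bottom-up:
  U → 5
  T → 5
  (U ⋈[d=b] T) → 3
  π[x,b]((U ⋈[d=b] T)) → 3
  σ[b<5](π[x,b]((U ⋈[d=b] T))) → 2
  γ[x; SUM(b)→h](σ[b<5](π[x,b]((U ⋈[d=b] T)))) → 1

== RESULT ==
x | h
s | 8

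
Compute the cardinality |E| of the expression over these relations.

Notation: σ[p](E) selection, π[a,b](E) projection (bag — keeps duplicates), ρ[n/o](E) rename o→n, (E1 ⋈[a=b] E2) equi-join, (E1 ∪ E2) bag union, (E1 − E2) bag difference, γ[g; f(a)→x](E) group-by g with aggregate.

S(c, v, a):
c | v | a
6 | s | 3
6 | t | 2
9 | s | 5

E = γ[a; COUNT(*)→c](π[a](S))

Subexpression sizes:
  S → 3
  π[a](S) → 3
  γ[a; COUNT(*)→c](π[a](S)) → 3

|E| = 3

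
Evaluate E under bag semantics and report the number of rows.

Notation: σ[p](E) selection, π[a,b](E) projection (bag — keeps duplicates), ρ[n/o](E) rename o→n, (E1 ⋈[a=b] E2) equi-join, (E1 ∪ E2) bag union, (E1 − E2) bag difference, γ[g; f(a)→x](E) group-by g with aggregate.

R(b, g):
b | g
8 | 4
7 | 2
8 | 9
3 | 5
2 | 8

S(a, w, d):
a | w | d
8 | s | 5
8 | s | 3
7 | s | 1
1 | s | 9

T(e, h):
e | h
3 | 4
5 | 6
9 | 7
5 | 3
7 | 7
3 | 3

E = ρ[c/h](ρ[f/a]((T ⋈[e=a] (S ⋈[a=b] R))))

Row counts bottom-up:
  T → 6
  S → 4
  R → 5
  (S ⋈[a=b] R) → 5
  (T ⋈[e=a] (S ⋈[a=b] R)) → 1
  ρ[f/a]((T ⋈[e=a] (S ⋈[a=b] R))) → 1
  ρ[c/h](ρ[f/a]((T ⋈[e=a] (S ⋈[a=b] R)))) → 1

|E| = 1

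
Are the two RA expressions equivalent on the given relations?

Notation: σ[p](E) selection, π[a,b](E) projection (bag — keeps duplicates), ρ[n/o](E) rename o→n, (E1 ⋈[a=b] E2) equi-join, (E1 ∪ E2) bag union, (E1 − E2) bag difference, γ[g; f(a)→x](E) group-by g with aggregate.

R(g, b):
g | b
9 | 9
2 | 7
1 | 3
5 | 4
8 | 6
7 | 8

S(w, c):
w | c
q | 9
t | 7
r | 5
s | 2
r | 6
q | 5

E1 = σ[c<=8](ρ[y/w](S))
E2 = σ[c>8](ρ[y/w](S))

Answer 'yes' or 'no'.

E1 per-node cardinality:
  S → 6
  ρ[y/w](S) → 6
  σ[c<=8](ρ[y/w](S)) → 5
E2 per-node cardinality:
  S → 6
  ρ[y/w](S) → 6
  σ[c>8](ρ[y/w](S)) → 1

E1 result:
y | c
q | 5
r | 5
r | 6
s | 2
t | 7
E2 result:
y | c
q | 9
Witness: ('q', 5) appears 1× in E1 but 0× in E2.

no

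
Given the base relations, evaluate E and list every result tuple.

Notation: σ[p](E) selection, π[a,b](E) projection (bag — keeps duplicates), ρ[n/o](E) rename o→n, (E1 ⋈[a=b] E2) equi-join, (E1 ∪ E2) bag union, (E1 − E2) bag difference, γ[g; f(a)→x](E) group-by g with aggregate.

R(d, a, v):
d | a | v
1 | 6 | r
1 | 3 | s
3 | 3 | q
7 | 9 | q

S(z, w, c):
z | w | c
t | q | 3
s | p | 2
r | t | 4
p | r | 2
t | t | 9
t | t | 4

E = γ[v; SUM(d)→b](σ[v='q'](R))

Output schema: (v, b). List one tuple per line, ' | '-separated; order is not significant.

Stepwise |·|:
  R → 4
  σ[v='q'](R) → 2
  γ[v; SUM(d)→b](σ[v='q'](R)) → 1

== RESULT ==
v | b
q | 10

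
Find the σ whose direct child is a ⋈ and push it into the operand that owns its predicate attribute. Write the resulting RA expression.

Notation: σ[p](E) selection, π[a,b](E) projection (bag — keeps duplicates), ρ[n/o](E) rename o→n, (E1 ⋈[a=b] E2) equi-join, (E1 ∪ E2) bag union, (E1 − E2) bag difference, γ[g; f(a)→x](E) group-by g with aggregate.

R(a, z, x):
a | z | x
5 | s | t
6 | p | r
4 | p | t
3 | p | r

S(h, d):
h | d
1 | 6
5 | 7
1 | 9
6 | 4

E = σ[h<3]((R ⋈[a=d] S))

σ filters on h, owned by the right side.
E' = (R ⋈[a=d] σ[h<3](S))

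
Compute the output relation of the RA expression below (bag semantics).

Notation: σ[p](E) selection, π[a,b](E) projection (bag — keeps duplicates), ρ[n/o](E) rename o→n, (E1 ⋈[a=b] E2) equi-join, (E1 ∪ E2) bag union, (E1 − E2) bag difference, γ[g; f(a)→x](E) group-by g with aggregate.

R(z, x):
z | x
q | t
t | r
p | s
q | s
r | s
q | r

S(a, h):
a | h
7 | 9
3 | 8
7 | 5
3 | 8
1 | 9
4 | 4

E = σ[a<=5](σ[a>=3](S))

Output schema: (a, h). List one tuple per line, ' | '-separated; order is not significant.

Row counts bottom-up:
  S → 6
  σ[a>=3](S) → 5
  σ[a<=5](σ[a>=3](S)) → 3

== RESULT ==
a | h
3 | 8
3 | 8
4 | 4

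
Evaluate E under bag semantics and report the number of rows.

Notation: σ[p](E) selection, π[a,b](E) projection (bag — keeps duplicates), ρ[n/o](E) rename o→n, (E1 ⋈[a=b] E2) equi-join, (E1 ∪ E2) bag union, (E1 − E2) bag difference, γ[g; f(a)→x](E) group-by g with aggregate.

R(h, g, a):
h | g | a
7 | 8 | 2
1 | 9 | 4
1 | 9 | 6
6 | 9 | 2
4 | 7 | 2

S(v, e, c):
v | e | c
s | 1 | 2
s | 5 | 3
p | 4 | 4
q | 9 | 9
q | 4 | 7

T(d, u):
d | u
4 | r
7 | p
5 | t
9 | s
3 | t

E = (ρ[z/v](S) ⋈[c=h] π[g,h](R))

Stepwise |·|:
  S → 5
  ρ[z/v](S) → 5
  R → 5
  π[g,h](R) → 5
  (ρ[z/v](S) ⋈[c=h] π[g,h](R)) → 2

|E| = 2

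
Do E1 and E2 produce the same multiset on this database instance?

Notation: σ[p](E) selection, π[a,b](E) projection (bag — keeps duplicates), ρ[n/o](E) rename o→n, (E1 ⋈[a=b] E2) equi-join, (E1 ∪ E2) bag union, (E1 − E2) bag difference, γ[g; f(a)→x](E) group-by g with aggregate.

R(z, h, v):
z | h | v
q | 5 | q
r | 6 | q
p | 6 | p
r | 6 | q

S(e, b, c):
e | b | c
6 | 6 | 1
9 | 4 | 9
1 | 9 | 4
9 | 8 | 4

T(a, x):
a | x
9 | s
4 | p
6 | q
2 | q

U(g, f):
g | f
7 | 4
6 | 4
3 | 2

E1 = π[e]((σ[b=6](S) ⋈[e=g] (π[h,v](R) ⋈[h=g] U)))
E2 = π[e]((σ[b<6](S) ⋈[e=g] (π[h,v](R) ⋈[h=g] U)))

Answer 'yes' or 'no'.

E1 subexpression sizes:
  S → 4
  σ[b=6](S) → 1
  R → 4
  π[h,v](R) → 4
  U → 3
  (π[h,v](R) ⋈[h=g] U) → 3
  (σ[b=6](S) ⋈[e=g] (π[h,v](R) ⋈[h=g] U)) → 3
  π[e]((σ[b=6](S) ⋈[e=g] (π[h,v](R) ⋈[h=g] U))) → 3
E2 subexpression sizes:
  S → 4
  σ[b<6](S) → 1
  R → 4
  π[h,v](R) → 4
  U → 3
  (π[h,v](R) ⋈[h=g] U) → 3
  (σ[b<6](S) ⋈[e=g] (π[h,v](R) ⋈[h=g] U)) → 0
  π[e]((σ[b<6](S) ⋈[e=g] (π[h,v](R) ⋈[h=g] U))) → 0

E1 result:
e
6
6
6
E2 result:
e
(0 rows)
Witness: (6,) appears 3× in E1 but 0× in E2.

no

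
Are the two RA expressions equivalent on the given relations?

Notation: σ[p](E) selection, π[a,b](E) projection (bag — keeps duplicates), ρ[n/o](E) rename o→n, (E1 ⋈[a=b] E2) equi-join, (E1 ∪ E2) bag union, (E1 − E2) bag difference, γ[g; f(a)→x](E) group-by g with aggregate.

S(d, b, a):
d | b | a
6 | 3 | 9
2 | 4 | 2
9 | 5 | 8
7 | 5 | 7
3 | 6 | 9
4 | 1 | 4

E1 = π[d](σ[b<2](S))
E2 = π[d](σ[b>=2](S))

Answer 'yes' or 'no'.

E1 per-node cardinality:
  S → 6
  σ[b<2](S) → 1
  π[d](σ[b<2](S)) → 1
E2 per-node cardinality:
  S → 6
  σ[b>=2](S) → 5
  π[d](σ[b>=2](S)) → 5

E1 result:
d
4
E2 result:
d
2
3
6
7
9
Witness: (6,) appears 0× in E1 but 1× in E2.

no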